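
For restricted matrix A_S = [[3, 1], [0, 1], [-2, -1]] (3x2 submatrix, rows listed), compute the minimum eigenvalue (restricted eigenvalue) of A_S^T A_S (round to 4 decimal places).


A_S^T A_S = [[13, 5], [5, 3]].
trace = 16.
det = 14.
disc = trace^2 - 4*det = 256 - 4*14 = 200.
sqrt(200) ≈ 14.142136.
lam_min = (16 - sqrt(200))/2 ≈ (16 - 14.142136)/2 = 0.928932 ≈ 0.9289.

0.9289


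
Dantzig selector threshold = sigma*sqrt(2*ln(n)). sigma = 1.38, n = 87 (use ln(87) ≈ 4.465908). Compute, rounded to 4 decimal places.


ln(87) ≈ 4.465908.
2*ln(n) ≈ 8.931816.
sqrt(2*ln(n)) ≈ sqrt(8.931816) ≈ 2.988614.
threshold ≈ 1.38*2.988614 = 4.12428732 ≈ 4.1243.

4.1243


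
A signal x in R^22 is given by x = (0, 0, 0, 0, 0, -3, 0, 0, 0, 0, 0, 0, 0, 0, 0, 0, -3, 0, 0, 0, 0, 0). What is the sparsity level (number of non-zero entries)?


Non-zero positions: [5, 16].
Sparsity = 2.

2


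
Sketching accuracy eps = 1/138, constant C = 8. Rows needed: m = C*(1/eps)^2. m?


1/eps = 138.
(1/eps)^2 = 19044.
m = 8*19044 = 152352.

152352


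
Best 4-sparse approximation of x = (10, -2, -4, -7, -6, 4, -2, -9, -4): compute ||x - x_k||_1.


Sorted |x_i| descending: [10, 9, 7, 6, 4, 4, 4, 2, 2]
Keep top 4: [10, 9, 7, 6]
Tail entries: [4, 4, 4, 2, 2]
L1 error = sum of tail = 16.

16


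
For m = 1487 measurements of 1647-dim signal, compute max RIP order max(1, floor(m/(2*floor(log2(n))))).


floor(log2(1647)) = 10.
2*10 = 20.
m/(2*floor(log2(n))) = 1487/20 ≈ 74.35.
floor = 74.
k = max(1, 74) = 74.

74


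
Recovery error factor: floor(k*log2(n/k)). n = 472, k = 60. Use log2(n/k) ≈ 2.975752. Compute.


log2(n/k) = log2(472/60) ≈ 2.975752.
k*log2(n/k) ≈ 60*2.975752 = 178.54512.
floor(178.54512) = 178.

178


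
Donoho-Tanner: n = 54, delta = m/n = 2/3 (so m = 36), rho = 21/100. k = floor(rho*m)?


m = 2/3*54 = 36.
rho = 21/100.
rho*m = 21/100*36 = 7.56.
k = floor(7.56) = 7.

7


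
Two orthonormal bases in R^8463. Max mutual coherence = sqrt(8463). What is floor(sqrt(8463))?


91^2 = 8281 <= 8463 < 8464 = 92^2, so 91 <= sqrt(8463) < 92.
floor(sqrt(8463)) = 91.

91


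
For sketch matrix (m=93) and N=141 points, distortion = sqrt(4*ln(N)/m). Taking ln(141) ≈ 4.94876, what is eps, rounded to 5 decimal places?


ln(141) ≈ 4.94876.
4*ln(N)/m ≈ 4*4.94876/93 ≈ 0.21284989.
eps = sqrt(0.21284989) ≈ 0.4613566 ≈ 0.46136.

0.46136


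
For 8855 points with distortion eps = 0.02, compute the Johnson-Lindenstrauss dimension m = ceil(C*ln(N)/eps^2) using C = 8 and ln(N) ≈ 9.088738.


ln(8855) ≈ 9.088738.
eps^2 = 0.02^2 = 0.0004.
C*ln(N)/eps^2 ≈ 8*9.088738/0.0004 ≈ 181774.76.
m = ceil(181774.76) = 181775.

181775


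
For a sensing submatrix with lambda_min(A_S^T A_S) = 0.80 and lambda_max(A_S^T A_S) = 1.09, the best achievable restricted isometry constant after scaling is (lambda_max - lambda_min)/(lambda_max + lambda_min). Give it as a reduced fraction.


lambda_max - lambda_min = 1.09 - 0.80 = 0.29.
lambda_max + lambda_min = 1.09 + 0.80 = 1.89.
delta = 0.29/1.89 = 29/189.

29/189


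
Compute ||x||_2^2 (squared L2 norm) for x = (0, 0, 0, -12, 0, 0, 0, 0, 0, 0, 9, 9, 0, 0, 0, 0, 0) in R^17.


Non-zero entries: [(3, -12), (10, 9), (11, 9)]
Squares: [144, 81, 81]
||x||_2^2 = sum = 306.

306


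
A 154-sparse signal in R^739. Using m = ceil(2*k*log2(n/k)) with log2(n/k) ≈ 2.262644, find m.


log2(n/k) = log2(739/154) ≈ 2.262644.
2*k*log2(n/k) ≈ 2*154*2.262644 = 696.894352.
m = ceil(696.894352) = 697.

697


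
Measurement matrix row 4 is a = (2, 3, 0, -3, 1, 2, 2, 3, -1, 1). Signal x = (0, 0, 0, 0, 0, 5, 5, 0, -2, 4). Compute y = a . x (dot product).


Non-zero terms: ['2*5', '2*5', '-1*-2', '1*4']
Products: [10, 10, 2, 4]
y = sum = 26.

26


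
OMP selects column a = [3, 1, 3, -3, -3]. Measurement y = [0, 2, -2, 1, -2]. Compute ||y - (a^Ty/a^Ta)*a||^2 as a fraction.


a^T a = 37.
a^T y = -1.
coeff = -1/37 = -1/37.
||r||^2 = 480/37.

480/37


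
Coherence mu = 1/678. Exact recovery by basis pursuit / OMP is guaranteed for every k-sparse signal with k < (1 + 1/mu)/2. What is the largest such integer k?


1/mu = 678.
1 + 1/mu = 679.
(1 + 1/mu)/2 = 339.5 is not an integer, so k_max = floor(339.5) = 339.

339


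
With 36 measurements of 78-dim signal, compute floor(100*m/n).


100*m/n = 100*36/78 ≈ 46.1538.
floor = 46.

46


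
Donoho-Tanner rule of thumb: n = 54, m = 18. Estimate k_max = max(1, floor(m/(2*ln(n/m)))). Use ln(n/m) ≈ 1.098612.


n/m = 54/18 = 3.
ln(n/m) ≈ 1.098612.
2*ln(n/m) ≈ 2.197224.
m/(2*ln(n/m)) ≈ 18/2.197224 ≈ 8.1922.
floor = 8.
k_max = max(1, 8) = 8.

8


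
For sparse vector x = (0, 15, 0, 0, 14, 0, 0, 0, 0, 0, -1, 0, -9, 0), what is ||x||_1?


Non-zero entries: [(1, 15), (4, 14), (10, -1), (12, -9)]
Absolute values: [15, 14, 1, 9]
||x||_1 = sum = 39.

39


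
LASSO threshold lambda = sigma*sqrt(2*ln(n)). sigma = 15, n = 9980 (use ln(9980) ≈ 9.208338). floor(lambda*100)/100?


ln(9980) ≈ 9.208338.
2*ln(n) ≈ 18.416676.
sqrt(2*ln(n)) ≈ sqrt(18.416676) ≈ 4.291465.
lambda ≈ 15*4.291465 = 64.371975.
floor(lambda*100)/100 = 64.37.

64.37


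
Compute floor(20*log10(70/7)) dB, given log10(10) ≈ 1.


||x||/||e|| = 70/7 = 10.
log10(10) ≈ 1.
20*log10(||x||/||e||) ≈ 20*1 = 20.
floor(20) = 20.

20


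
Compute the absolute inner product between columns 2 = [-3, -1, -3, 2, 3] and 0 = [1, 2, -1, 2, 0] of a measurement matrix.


Inner product: -3*1 + -1*2 + -3*-1 + 2*2 + 3*0
Products: [-3, -2, 3, 4, 0]
Sum = 2.
|dot| = 2.

2


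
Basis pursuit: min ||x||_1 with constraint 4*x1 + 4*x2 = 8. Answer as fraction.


Axis intercepts:
  x1 = 2, x2 = 0: L1 = 2
  x1 = 0, x2 = 2: L1 = 2
x* = (2, 0)
||x*||_1 = 2.

2


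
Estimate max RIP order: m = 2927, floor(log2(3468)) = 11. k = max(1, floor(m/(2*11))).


floor(log2(3468)) = 11.
2*11 = 22.
m/(2*floor(log2(n))) = 2927/22 ≈ 133.0455.
floor = 133.
k = max(1, 133) = 133.

133


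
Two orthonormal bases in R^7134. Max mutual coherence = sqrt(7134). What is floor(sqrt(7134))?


84^2 = 7056 <= 7134 < 7225 = 85^2, so 84 <= sqrt(7134) < 85.
floor(sqrt(7134)) = 84.

84


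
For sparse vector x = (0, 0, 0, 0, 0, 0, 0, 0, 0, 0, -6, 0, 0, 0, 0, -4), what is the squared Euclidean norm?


Non-zero entries: [(10, -6), (15, -4)]
Squares: [36, 16]
||x||_2^2 = sum = 52.

52


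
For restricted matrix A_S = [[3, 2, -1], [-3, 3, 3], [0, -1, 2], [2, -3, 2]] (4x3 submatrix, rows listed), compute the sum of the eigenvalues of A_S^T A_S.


Sum of eigenvalues of A_S^T A_S = trace(A_S^T A_S) = sum of squared column norms of A_S.
A_S^T A_S diagonal: [22, 23, 18].
trace = 22 + 23 + 18 = 63.

63


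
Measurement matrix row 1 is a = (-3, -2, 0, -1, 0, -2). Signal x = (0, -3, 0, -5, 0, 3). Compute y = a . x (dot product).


Non-zero terms: ['-2*-3', '-1*-5', '-2*3']
Products: [6, 5, -6]
y = sum = 5.

5


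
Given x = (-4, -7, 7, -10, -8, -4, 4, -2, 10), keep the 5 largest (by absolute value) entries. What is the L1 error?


Sorted |x_i| descending: [10, 10, 8, 7, 7, 4, 4, 4, 2]
Keep top 5: [10, 10, 8, 7, 7]
Tail entries: [4, 4, 4, 2]
L1 error = sum of tail = 14.

14


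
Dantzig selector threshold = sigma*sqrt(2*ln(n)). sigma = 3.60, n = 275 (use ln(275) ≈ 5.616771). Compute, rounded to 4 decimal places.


ln(275) ≈ 5.616771.
2*ln(n) ≈ 11.233542.
sqrt(2*ln(n)) ≈ sqrt(11.233542) ≈ 3.351648.
threshold ≈ 3.60*3.351648 = 12.0659328 ≈ 12.0659.

12.0659


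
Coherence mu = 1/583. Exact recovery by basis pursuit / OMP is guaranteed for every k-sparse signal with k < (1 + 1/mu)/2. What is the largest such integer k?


1/mu = 583.
1 + 1/mu = 584.
(1 + 1/mu)/2 = 292 is an integer and the inequality is strict, so k_max = 292 - 1 = 291.

291


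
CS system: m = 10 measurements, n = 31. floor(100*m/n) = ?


100*m/n = 100*10/31 ≈ 32.2581.
floor = 32.

32


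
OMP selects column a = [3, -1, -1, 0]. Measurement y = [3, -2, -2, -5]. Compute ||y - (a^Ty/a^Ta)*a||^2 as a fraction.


a^T a = 11.
a^T y = 13.
coeff = 13/11 = 13/11.
||r||^2 = 293/11.

293/11


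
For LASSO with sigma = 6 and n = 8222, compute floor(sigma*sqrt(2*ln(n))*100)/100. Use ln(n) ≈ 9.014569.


ln(8222) ≈ 9.014569.
2*ln(n) ≈ 18.029138.
sqrt(2*ln(n)) ≈ sqrt(18.029138) ≈ 4.246073.
lambda ≈ 6*4.246073 = 25.476438.
floor(lambda*100)/100 = 25.47.

25.47


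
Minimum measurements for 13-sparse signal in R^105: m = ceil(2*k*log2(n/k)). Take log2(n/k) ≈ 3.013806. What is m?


log2(n/k) = log2(105/13) ≈ 3.013806.
2*k*log2(n/k) ≈ 2*13*3.013806 = 78.358956.
m = ceil(78.358956) = 79.

79


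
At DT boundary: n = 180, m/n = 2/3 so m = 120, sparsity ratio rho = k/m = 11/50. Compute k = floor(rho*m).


m = 2/3*180 = 120.
rho = 11/50.
rho*m = 11/50*120 = 26.4.
k = floor(26.4) = 26.

26


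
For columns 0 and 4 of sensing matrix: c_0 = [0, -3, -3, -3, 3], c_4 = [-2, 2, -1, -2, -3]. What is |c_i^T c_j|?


Inner product: 0*-2 + -3*2 + -3*-1 + -3*-2 + 3*-3
Products: [0, -6, 3, 6, -9]
Sum = -6.
|dot| = 6.

6


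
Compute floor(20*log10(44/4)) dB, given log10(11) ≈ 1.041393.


||x||/||e|| = 44/4 = 11.
log10(11) ≈ 1.041393.
20*log10(||x||/||e||) ≈ 20*1.041393 = 20.82786.
floor(20.82786) = 20.

20


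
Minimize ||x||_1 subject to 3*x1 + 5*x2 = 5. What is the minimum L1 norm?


Axis intercepts:
  x1 = 5/3, x2 = 0: L1 = 5/3
  x1 = 0, x2 = 1: L1 = 1
x* = (0, 1)
||x*||_1 = 1.

1


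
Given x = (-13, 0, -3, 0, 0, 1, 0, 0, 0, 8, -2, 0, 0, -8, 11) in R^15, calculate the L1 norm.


Non-zero entries: [(0, -13), (2, -3), (5, 1), (9, 8), (10, -2), (13, -8), (14, 11)]
Absolute values: [13, 3, 1, 8, 2, 8, 11]
||x||_1 = sum = 46.

46


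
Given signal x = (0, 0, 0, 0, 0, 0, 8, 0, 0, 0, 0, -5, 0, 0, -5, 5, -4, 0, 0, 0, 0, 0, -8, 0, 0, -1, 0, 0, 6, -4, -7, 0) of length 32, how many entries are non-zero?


Non-zero positions: [6, 11, 14, 15, 16, 22, 25, 28, 29, 30].
Sparsity = 10.

10


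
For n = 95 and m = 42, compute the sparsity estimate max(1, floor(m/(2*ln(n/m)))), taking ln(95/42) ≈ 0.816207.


n/m = 95/42.
ln(n/m) ≈ 0.816207.
2*ln(n/m) ≈ 1.632414.
m/(2*ln(n/m)) ≈ 42/1.632414 ≈ 25.7288.
floor = 25.
k_max = max(1, 25) = 25.

25


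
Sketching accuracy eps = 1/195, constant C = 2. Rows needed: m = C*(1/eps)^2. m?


1/eps = 195.
(1/eps)^2 = 38025.
m = 2*38025 = 76050.

76050


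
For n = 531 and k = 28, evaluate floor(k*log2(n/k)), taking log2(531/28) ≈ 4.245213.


log2(n/k) = log2(531/28) ≈ 4.245213.
k*log2(n/k) ≈ 28*4.245213 = 118.865964.
floor(118.865964) = 118.

118


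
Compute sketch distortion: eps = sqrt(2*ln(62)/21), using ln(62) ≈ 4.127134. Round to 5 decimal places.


ln(62) ≈ 4.127134.
2*ln(N)/m ≈ 2*4.127134/21 ≈ 0.39306038.
eps = sqrt(0.39306038) ≈ 0.6269453 ≈ 0.62695.

0.62695


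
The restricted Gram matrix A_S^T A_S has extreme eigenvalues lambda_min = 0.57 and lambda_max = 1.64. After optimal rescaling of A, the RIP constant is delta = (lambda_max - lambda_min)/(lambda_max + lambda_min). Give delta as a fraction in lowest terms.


lambda_max - lambda_min = 1.64 - 0.57 = 1.07.
lambda_max + lambda_min = 1.64 + 0.57 = 2.21.
delta = 1.07/2.21 = 107/221.

107/221


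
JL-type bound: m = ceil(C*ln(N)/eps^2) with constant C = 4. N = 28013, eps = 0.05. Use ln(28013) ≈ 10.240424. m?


ln(28013) ≈ 10.240424.
eps^2 = 0.05^2 = 0.0025.
C*ln(N)/eps^2 ≈ 4*10.240424/0.0025 ≈ 16384.6784.
m = ceil(16384.6784) = 16385.

16385


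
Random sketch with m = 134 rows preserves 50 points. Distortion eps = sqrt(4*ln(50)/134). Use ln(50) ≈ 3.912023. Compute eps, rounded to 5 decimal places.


ln(50) ≈ 3.912023.
4*ln(N)/m ≈ 4*3.912023/134 ≈ 0.11677681.
eps = sqrt(0.11677681) ≈ 0.3417262 ≈ 0.34173.

0.34173


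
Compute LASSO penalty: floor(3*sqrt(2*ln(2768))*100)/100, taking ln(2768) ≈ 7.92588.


ln(2768) ≈ 7.92588.
2*ln(n) ≈ 15.85176.
sqrt(2*ln(n)) ≈ sqrt(15.85176) ≈ 3.981427.
lambda ≈ 3*3.981427 = 11.944281.
floor(lambda*100)/100 = 11.94.

11.94


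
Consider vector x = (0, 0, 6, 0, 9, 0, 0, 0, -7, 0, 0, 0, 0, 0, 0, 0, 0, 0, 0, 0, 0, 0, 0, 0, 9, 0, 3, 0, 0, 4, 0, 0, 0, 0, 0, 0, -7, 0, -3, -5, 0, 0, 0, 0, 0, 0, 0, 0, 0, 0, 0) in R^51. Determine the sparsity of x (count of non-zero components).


Non-zero positions: [2, 4, 8, 24, 26, 29, 36, 38, 39].
Sparsity = 9.

9


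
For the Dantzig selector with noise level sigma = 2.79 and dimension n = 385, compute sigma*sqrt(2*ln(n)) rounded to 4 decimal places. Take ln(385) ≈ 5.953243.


ln(385) ≈ 5.953243.
2*ln(n) ≈ 11.906486.
sqrt(2*ln(n)) ≈ sqrt(11.906486) ≈ 3.450578.
threshold ≈ 2.79*3.450578 = 9.62711262 ≈ 9.6271.

9.6271


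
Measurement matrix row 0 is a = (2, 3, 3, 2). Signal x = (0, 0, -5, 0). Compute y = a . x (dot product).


Non-zero terms: ['3*-5']
Products: [-15]
y = sum = -15.

-15


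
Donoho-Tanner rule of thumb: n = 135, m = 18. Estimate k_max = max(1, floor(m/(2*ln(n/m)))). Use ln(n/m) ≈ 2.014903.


n/m = 135/18 = 15/2.
ln(n/m) ≈ 2.014903.
2*ln(n/m) ≈ 4.029806.
m/(2*ln(n/m)) ≈ 18/4.029806 ≈ 4.4667.
floor = 4.
k_max = max(1, 4) = 4.

4


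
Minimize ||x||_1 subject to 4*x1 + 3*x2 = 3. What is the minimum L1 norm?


Axis intercepts:
  x1 = 3/4, x2 = 0: L1 = 3/4
  x1 = 0, x2 = 1: L1 = 1
x* = (3/4, 0)
||x*||_1 = 3/4.

3/4


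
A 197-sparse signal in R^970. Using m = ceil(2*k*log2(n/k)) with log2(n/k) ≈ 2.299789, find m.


log2(n/k) = log2(970/197) ≈ 2.299789.
2*k*log2(n/k) ≈ 2*197*2.299789 = 906.116866.
m = ceil(906.116866) = 907.

907


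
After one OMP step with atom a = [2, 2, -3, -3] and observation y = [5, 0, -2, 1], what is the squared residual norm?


a^T a = 26.
a^T y = 13.
coeff = 13/26 = 1/2.
||r||^2 = 47/2.

47/2


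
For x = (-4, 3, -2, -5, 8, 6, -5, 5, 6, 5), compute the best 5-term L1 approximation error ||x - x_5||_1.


Sorted |x_i| descending: [8, 6, 6, 5, 5, 5, 5, 4, 3, 2]
Keep top 5: [8, 6, 6, 5, 5]
Tail entries: [5, 5, 4, 3, 2]
L1 error = sum of tail = 19.

19


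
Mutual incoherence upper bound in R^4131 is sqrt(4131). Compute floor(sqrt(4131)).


64^2 = 4096 <= 4131 < 4225 = 65^2, so 64 <= sqrt(4131) < 65.
floor(sqrt(4131)) = 64.

64


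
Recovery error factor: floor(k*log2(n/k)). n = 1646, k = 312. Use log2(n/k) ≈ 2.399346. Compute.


log2(n/k) = log2(1646/312) ≈ 2.399346.
k*log2(n/k) ≈ 312*2.399346 = 748.595952.
floor(748.595952) = 748.

748


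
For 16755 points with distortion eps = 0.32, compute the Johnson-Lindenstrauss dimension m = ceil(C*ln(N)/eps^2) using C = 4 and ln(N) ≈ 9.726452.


ln(16755) ≈ 9.726452.
eps^2 = 0.32^2 = 0.1024.
C*ln(N)/eps^2 ≈ 4*9.726452/0.1024 ≈ 379.9395.
m = ceil(379.9395) = 380.

380


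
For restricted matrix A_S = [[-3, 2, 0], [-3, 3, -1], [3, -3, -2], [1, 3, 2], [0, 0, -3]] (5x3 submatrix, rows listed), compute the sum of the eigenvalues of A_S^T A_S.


Sum of eigenvalues of A_S^T A_S = trace(A_S^T A_S) = sum of squared column norms of A_S.
A_S^T A_S diagonal: [28, 31, 18].
trace = 28 + 31 + 18 = 77.

77


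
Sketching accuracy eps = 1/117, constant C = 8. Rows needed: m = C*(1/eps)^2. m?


1/eps = 117.
(1/eps)^2 = 13689.
m = 8*13689 = 109512.

109512


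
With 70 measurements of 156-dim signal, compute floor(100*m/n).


100*m/n = 100*70/156 ≈ 44.8718.
floor = 44.

44


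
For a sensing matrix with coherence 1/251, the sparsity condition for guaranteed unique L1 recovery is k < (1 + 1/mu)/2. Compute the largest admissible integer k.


1/mu = 251.
1 + 1/mu = 252.
(1 + 1/mu)/2 = 126 is an integer and the inequality is strict, so k_max = 126 - 1 = 125.

125


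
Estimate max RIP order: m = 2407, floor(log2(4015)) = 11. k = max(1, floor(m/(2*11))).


floor(log2(4015)) = 11.
2*11 = 22.
m/(2*floor(log2(n))) = 2407/22 ≈ 109.4091.
floor = 109.
k = max(1, 109) = 109.

109


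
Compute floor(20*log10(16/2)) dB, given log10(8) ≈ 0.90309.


||x||/||e|| = 16/2 = 8.
log10(8) ≈ 0.90309.
20*log10(||x||/||e||) ≈ 20*0.90309 = 18.0618.
floor(18.0618) = 18.

18


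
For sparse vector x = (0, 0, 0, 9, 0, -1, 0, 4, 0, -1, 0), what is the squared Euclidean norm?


Non-zero entries: [(3, 9), (5, -1), (7, 4), (9, -1)]
Squares: [81, 1, 16, 1]
||x||_2^2 = sum = 99.

99


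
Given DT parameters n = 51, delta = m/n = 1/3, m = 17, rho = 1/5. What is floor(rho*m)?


m = 1/3*51 = 17.
rho = 1/5.
rho*m = 1/5*17 = 3.4.
k = floor(3.4) = 3.

3


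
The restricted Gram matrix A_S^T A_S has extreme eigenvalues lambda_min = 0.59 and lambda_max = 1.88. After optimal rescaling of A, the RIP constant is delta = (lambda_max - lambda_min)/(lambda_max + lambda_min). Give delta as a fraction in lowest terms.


lambda_max - lambda_min = 1.88 - 0.59 = 1.29.
lambda_max + lambda_min = 1.88 + 0.59 = 2.47.
delta = 1.29/2.47 = 129/247.

129/247


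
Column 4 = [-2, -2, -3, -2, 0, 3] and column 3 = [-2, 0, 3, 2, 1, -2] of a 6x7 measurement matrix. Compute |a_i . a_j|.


Inner product: -2*-2 + -2*0 + -3*3 + -2*2 + 0*1 + 3*-2
Products: [4, 0, -9, -4, 0, -6]
Sum = -15.
|dot| = 15.

15


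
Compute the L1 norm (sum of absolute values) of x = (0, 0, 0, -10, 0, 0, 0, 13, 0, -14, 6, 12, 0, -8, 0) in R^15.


Non-zero entries: [(3, -10), (7, 13), (9, -14), (10, 6), (11, 12), (13, -8)]
Absolute values: [10, 13, 14, 6, 12, 8]
||x||_1 = sum = 63.

63


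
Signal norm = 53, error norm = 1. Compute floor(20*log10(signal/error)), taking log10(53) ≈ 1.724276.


||x||/||e|| = 53/1 = 53.
log10(53) ≈ 1.724276.
20*log10(||x||/||e||) ≈ 20*1.724276 = 34.48552.
floor(34.48552) = 34.

34


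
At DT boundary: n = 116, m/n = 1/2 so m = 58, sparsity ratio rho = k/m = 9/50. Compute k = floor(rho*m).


m = 1/2*116 = 58.
rho = 9/50.
rho*m = 9/50*58 = 10.44.
k = floor(10.44) = 10.

10


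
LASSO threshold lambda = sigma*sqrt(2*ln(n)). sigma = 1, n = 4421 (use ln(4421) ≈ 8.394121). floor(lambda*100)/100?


ln(4421) ≈ 8.394121.
2*ln(n) ≈ 16.788242.
sqrt(2*ln(n)) ≈ sqrt(16.788242) ≈ 4.097346.
lambda ≈ 1*4.097346 = 4.097346.
floor(lambda*100)/100 = 4.09.

4.09


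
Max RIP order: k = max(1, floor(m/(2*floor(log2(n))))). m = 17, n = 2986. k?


floor(log2(2986)) = 11.
2*11 = 22.
m/(2*floor(log2(n))) = 17/22 ≈ 0.7727.
floor = 0.
k = max(1, 0) = 1.

1


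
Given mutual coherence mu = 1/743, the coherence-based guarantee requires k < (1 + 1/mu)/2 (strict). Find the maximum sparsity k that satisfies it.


1/mu = 743.
1 + 1/mu = 744.
(1 + 1/mu)/2 = 372 is an integer and the inequality is strict, so k_max = 372 - 1 = 371.

371


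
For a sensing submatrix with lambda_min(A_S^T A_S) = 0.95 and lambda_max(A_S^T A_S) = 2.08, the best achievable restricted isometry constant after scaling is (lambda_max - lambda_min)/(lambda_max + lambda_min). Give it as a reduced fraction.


lambda_max - lambda_min = 2.08 - 0.95 = 1.13.
lambda_max + lambda_min = 2.08 + 0.95 = 3.03.
delta = 1.13/3.03 = 113/303.

113/303


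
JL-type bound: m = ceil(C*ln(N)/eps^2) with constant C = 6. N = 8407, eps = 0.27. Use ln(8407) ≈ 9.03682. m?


ln(8407) ≈ 9.03682.
eps^2 = 0.27^2 = 0.0729.
C*ln(N)/eps^2 ≈ 6*9.03682/0.0729 ≈ 743.7712.
m = ceil(743.7712) = 744.

744


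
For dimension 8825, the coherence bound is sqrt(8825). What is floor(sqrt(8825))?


93^2 = 8649 <= 8825 < 8836 = 94^2, so 93 <= sqrt(8825) < 94.
floor(sqrt(8825)) = 93.

93


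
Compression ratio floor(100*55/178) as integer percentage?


100*m/n = 100*55/178 ≈ 30.8989.
floor = 30.

30


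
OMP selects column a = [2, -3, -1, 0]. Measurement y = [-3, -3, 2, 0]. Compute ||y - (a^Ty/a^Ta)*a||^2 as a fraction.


a^T a = 14.
a^T y = 1.
coeff = 1/14 = 1/14.
||r||^2 = 307/14.

307/14


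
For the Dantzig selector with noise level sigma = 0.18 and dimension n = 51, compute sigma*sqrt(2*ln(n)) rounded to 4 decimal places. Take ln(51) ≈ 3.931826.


ln(51) ≈ 3.931826.
2*ln(n) ≈ 7.863652.
sqrt(2*ln(n)) ≈ sqrt(7.863652) ≈ 2.80422.
threshold ≈ 0.18*2.80422 = 0.5047596 ≈ 0.5048.

0.5048


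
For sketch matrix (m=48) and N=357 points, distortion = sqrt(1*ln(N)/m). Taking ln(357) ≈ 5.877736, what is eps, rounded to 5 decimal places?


ln(357) ≈ 5.877736.
1*ln(N)/m ≈ 1*5.877736/48 ≈ 0.12245283.
eps = sqrt(0.12245283) ≈ 0.3499326 ≈ 0.34993.

0.34993


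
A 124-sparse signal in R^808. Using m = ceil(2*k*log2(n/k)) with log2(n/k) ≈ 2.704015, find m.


log2(n/k) = log2(808/124) ≈ 2.704015.
2*k*log2(n/k) ≈ 2*124*2.704015 = 670.59572.
m = ceil(670.59572) = 671.

671


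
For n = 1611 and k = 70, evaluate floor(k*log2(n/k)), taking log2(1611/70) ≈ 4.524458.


log2(n/k) = log2(1611/70) ≈ 4.524458.
k*log2(n/k) ≈ 70*4.524458 = 316.71206.
floor(316.71206) = 316.

316


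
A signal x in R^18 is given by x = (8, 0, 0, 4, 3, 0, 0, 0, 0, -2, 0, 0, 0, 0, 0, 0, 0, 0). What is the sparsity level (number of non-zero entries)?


Non-zero positions: [0, 3, 4, 9].
Sparsity = 4.

4


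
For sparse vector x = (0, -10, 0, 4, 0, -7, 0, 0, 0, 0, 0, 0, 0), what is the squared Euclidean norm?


Non-zero entries: [(1, -10), (3, 4), (5, -7)]
Squares: [100, 16, 49]
||x||_2^2 = sum = 165.

165


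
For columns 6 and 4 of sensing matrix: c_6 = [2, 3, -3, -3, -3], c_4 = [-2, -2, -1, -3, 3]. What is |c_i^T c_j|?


Inner product: 2*-2 + 3*-2 + -3*-1 + -3*-3 + -3*3
Products: [-4, -6, 3, 9, -9]
Sum = -7.
|dot| = 7.

7


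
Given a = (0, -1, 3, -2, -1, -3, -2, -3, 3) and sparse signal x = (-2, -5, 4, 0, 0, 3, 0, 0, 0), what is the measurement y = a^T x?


Non-zero terms: ['0*-2', '-1*-5', '3*4', '-3*3']
Products: [0, 5, 12, -9]
y = sum = 8.

8


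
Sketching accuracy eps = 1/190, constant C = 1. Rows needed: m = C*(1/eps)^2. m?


1/eps = 190.
(1/eps)^2 = 36100.
m = 1*36100 = 36100.

36100


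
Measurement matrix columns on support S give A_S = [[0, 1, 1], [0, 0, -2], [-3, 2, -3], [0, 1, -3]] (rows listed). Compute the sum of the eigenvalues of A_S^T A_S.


Sum of eigenvalues of A_S^T A_S = trace(A_S^T A_S) = sum of squared column norms of A_S.
A_S^T A_S diagonal: [9, 6, 23].
trace = 9 + 6 + 23 = 38.

38


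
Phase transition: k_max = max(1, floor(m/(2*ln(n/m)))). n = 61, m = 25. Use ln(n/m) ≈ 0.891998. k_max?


n/m = 61/25.
ln(n/m) ≈ 0.891998.
2*ln(n/m) ≈ 1.783996.
m/(2*ln(n/m)) ≈ 25/1.783996 ≈ 14.0135.
floor = 14.
k_max = max(1, 14) = 14.

14


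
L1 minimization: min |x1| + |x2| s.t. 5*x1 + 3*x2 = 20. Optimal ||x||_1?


Axis intercepts:
  x1 = 4, x2 = 0: L1 = 4
  x1 = 0, x2 = 20/3: L1 = 20/3
x* = (4, 0)
||x*||_1 = 4.

4


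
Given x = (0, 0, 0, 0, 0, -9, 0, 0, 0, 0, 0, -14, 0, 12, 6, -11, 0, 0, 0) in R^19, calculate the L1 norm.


Non-zero entries: [(5, -9), (11, -14), (13, 12), (14, 6), (15, -11)]
Absolute values: [9, 14, 12, 6, 11]
||x||_1 = sum = 52.

52


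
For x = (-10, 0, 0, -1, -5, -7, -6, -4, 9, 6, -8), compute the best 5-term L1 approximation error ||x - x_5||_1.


Sorted |x_i| descending: [10, 9, 8, 7, 6, 6, 5, 4, 1, 0, 0]
Keep top 5: [10, 9, 8, 7, 6]
Tail entries: [6, 5, 4, 1, 0, 0]
L1 error = sum of tail = 16.

16


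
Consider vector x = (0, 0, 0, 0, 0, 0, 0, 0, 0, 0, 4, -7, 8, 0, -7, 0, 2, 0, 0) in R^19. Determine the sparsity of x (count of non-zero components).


Non-zero positions: [10, 11, 12, 14, 16].
Sparsity = 5.

5


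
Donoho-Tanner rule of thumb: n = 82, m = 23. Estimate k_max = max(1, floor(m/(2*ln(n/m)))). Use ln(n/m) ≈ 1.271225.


n/m = 82/23.
ln(n/m) ≈ 1.271225.
2*ln(n/m) ≈ 2.54245.
m/(2*ln(n/m)) ≈ 23/2.54245 ≈ 9.0464.
floor = 9.
k_max = max(1, 9) = 9.

9


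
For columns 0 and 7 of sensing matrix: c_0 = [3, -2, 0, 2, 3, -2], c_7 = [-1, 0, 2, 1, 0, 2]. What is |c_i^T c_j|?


Inner product: 3*-1 + -2*0 + 0*2 + 2*1 + 3*0 + -2*2
Products: [-3, 0, 0, 2, 0, -4]
Sum = -5.
|dot| = 5.

5


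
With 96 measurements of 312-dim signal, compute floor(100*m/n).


100*m/n = 100*96/312 ≈ 30.7692.
floor = 30.

30


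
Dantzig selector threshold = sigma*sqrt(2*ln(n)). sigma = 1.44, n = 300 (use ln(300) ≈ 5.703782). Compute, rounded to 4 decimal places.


ln(300) ≈ 5.703782.
2*ln(n) ≈ 11.407564.
sqrt(2*ln(n)) ≈ sqrt(11.407564) ≈ 3.377509.
threshold ≈ 1.44*3.377509 = 4.86361296 ≈ 4.8636.

4.8636


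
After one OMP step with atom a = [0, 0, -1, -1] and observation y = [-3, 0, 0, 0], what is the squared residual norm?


a^T a = 2.
a^T y = 0.
coeff = 0/2 = 0.
||r||^2 = 9.

9


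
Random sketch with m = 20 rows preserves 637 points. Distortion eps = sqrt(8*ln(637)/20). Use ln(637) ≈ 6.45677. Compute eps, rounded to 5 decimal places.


ln(637) ≈ 6.45677.
8*ln(N)/m ≈ 8*6.45677/20 ≈ 2.582708.
eps = sqrt(2.582708) ≈ 1.6070806 ≈ 1.60708.

1.60708


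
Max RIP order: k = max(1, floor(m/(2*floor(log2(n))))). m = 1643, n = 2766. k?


floor(log2(2766)) = 11.
2*11 = 22.
m/(2*floor(log2(n))) = 1643/22 ≈ 74.6818.
floor = 74.
k = max(1, 74) = 74.

74


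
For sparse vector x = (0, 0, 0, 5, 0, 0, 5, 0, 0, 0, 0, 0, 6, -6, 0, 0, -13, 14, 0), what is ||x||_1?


Non-zero entries: [(3, 5), (6, 5), (12, 6), (13, -6), (16, -13), (17, 14)]
Absolute values: [5, 5, 6, 6, 13, 14]
||x||_1 = sum = 49.

49


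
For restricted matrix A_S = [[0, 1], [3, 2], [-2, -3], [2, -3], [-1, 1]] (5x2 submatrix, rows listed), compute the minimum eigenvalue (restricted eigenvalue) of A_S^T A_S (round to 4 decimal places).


A_S^T A_S = [[18, 5], [5, 24]].
trace = 42.
det = 407.
disc = trace^2 - 4*det = 1764 - 4*407 = 136.
sqrt(136) ≈ 11.661904.
lam_min = (42 - sqrt(136))/2 ≈ (42 - 11.661904)/2 = 15.169048 ≈ 15.1690.

15.1690


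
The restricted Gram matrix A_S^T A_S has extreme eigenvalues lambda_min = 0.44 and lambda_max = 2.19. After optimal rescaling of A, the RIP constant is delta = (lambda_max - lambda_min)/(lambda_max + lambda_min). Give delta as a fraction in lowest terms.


lambda_max - lambda_min = 2.19 - 0.44 = 1.75.
lambda_max + lambda_min = 2.19 + 0.44 = 2.63.
delta = 1.75/2.63 = 175/263.

175/263


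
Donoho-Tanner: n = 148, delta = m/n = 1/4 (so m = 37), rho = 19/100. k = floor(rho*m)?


m = 1/4*148 = 37.
rho = 19/100.
rho*m = 19/100*37 = 7.03.
k = floor(7.03) = 7.

7


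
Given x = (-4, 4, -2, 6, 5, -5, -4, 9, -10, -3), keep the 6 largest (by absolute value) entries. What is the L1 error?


Sorted |x_i| descending: [10, 9, 6, 5, 5, 4, 4, 4, 3, 2]
Keep top 6: [10, 9, 6, 5, 5, 4]
Tail entries: [4, 4, 3, 2]
L1 error = sum of tail = 13.

13


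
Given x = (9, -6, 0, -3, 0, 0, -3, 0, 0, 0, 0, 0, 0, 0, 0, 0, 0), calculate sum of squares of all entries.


Non-zero entries: [(0, 9), (1, -6), (3, -3), (6, -3)]
Squares: [81, 36, 9, 9]
||x||_2^2 = sum = 135.

135


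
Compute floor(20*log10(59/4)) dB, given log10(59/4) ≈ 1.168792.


||x||/||e|| = 59/4.
log10(59/4) ≈ 1.168792.
20*log10(||x||/||e||) ≈ 20*1.168792 = 23.37584.
floor(23.37584) = 23.

23


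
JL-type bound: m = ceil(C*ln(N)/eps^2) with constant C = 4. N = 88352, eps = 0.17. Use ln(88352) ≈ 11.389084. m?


ln(88352) ≈ 11.389084.
eps^2 = 0.17^2 = 0.0289.
C*ln(N)/eps^2 ≈ 4*11.389084/0.0289 ≈ 1576.3438.
m = ceil(1576.3438) = 1577.

1577


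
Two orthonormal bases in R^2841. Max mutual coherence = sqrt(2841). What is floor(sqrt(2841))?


53^2 = 2809 <= 2841 < 2916 = 54^2, so 53 <= sqrt(2841) < 54.
floor(sqrt(2841)) = 53.

53


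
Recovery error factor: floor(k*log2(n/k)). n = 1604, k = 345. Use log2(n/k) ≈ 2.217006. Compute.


log2(n/k) = log2(1604/345) ≈ 2.217006.
k*log2(n/k) ≈ 345*2.217006 = 764.86707.
floor(764.86707) = 764.

764


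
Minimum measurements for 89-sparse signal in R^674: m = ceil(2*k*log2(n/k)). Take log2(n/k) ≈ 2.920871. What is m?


log2(n/k) = log2(674/89) ≈ 2.920871.
2*k*log2(n/k) ≈ 2*89*2.920871 = 519.915038.
m = ceil(519.915038) = 520.

520


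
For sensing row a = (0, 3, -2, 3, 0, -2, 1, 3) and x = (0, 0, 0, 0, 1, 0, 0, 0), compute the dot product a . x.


Non-zero terms: ['0*1']
Products: [0]
y = sum = 0.

0


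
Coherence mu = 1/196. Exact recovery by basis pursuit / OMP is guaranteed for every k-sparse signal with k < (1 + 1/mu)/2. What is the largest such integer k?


1/mu = 196.
1 + 1/mu = 197.
(1 + 1/mu)/2 = 98.5 is not an integer, so k_max = floor(98.5) = 98.

98


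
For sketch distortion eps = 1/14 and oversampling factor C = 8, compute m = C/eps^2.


1/eps = 14.
(1/eps)^2 = 196.
m = 8*196 = 1568.

1568


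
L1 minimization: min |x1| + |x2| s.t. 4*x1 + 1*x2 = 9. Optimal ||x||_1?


Axis intercepts:
  x1 = 9/4, x2 = 0: L1 = 9/4
  x1 = 0, x2 = 9: L1 = 9
x* = (9/4, 0)
||x*||_1 = 9/4.

9/4


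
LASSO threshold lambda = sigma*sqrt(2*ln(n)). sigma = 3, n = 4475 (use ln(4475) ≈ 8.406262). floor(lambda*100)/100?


ln(4475) ≈ 8.406262.
2*ln(n) ≈ 16.812524.
sqrt(2*ln(n)) ≈ sqrt(16.812524) ≈ 4.100308.
lambda ≈ 3*4.100308 = 12.300924.
floor(lambda*100)/100 = 12.30.

12.30


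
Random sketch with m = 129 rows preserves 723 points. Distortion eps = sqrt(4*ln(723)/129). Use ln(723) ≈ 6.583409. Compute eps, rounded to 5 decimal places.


ln(723) ≈ 6.583409.
4*ln(N)/m ≈ 4*6.583409/129 ≈ 0.20413671.
eps = sqrt(0.20413671) ≈ 0.4518149 ≈ 0.45181.

0.45181


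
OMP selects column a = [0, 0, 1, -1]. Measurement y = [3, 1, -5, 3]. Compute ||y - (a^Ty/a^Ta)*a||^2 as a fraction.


a^T a = 2.
a^T y = -8.
coeff = -8/2 = -4.
||r||^2 = 12.

12


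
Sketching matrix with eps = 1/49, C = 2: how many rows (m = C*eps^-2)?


1/eps = 49.
(1/eps)^2 = 2401.
m = 2*2401 = 4802.

4802


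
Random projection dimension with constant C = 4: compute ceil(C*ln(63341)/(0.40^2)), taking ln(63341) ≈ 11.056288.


ln(63341) ≈ 11.056288.
eps^2 = 0.40^2 = 0.16.
C*ln(N)/eps^2 ≈ 4*11.056288/0.16 ≈ 276.4072.
m = ceil(276.4072) = 277.

277


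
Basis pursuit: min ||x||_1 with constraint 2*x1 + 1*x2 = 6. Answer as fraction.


Axis intercepts:
  x1 = 3, x2 = 0: L1 = 3
  x1 = 0, x2 = 6: L1 = 6
x* = (3, 0)
||x*||_1 = 3.

3


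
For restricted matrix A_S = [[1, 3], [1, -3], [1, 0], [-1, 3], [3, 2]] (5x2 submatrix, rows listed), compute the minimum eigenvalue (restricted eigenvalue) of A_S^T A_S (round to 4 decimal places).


A_S^T A_S = [[13, 3], [3, 31]].
trace = 44.
det = 394.
disc = trace^2 - 4*det = 1936 - 4*394 = 360.
sqrt(360) ≈ 18.973666.
lam_min = (44 - sqrt(360))/2 ≈ (44 - 18.973666)/2 = 12.513167 ≈ 12.5132.

12.5132


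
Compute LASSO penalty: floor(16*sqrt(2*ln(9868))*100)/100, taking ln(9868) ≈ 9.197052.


ln(9868) ≈ 9.197052.
2*ln(n) ≈ 18.394104.
sqrt(2*ln(n)) ≈ sqrt(18.394104) ≈ 4.288835.
lambda ≈ 16*4.288835 = 68.62136.
floor(lambda*100)/100 = 68.62.

68.62


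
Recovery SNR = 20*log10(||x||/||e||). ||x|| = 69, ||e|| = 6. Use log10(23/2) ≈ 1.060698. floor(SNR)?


||x||/||e|| = 69/6 = 23/2.
log10(23/2) ≈ 1.060698.
20*log10(||x||/||e||) ≈ 20*1.060698 = 21.21396.
floor(21.21396) = 21.

21


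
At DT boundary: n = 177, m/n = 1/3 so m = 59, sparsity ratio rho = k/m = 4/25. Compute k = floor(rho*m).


m = 1/3*177 = 59.
rho = 4/25.
rho*m = 4/25*59 = 9.44.
k = floor(9.44) = 9.

9


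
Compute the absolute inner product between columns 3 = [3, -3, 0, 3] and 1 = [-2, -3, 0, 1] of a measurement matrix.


Inner product: 3*-2 + -3*-3 + 0*0 + 3*1
Products: [-6, 9, 0, 3]
Sum = 6.
|dot| = 6.

6


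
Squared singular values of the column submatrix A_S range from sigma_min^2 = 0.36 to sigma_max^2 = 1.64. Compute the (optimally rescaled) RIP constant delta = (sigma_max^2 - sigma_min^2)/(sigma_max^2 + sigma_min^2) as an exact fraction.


lambda_max - lambda_min = 1.64 - 0.36 = 1.28.
lambda_max + lambda_min = 1.64 + 0.36 = 2.00.
delta = 1.28/2.00 = 128/200 = 16/25.

16/25


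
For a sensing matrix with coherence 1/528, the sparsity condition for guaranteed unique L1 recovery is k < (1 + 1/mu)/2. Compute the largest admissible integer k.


1/mu = 528.
1 + 1/mu = 529.
(1 + 1/mu)/2 = 264.5 is not an integer, so k_max = floor(264.5) = 264.

264


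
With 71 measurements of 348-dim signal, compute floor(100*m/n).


100*m/n = 100*71/348 ≈ 20.4023.
floor = 20.

20


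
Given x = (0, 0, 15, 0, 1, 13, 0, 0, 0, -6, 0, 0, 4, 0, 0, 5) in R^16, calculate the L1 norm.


Non-zero entries: [(2, 15), (4, 1), (5, 13), (9, -6), (12, 4), (15, 5)]
Absolute values: [15, 1, 13, 6, 4, 5]
||x||_1 = sum = 44.

44


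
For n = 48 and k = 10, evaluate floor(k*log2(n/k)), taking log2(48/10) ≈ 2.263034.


log2(n/k) = log2(48/10) ≈ 2.263034.
k*log2(n/k) ≈ 10*2.263034 = 22.63034.
floor(22.63034) = 22.

22


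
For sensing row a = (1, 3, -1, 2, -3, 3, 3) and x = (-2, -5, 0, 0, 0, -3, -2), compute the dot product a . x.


Non-zero terms: ['1*-2', '3*-5', '3*-3', '3*-2']
Products: [-2, -15, -9, -6]
y = sum = -32.

-32


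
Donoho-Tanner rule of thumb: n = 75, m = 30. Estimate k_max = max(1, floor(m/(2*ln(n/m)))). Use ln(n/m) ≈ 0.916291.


n/m = 75/30 = 5/2.
ln(n/m) ≈ 0.916291.
2*ln(n/m) ≈ 1.832582.
m/(2*ln(n/m)) ≈ 30/1.832582 ≈ 16.3703.
floor = 16.
k_max = max(1, 16) = 16.

16


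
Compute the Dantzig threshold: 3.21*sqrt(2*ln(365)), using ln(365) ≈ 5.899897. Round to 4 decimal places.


ln(365) ≈ 5.899897.
2*ln(n) ≈ 11.799794.
sqrt(2*ln(n)) ≈ sqrt(11.799794) ≈ 3.435083.
threshold ≈ 3.21*3.435083 = 11.02661643 ≈ 11.0266.

11.0266


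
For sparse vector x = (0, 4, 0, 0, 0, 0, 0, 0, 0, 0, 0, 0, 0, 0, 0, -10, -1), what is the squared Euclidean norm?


Non-zero entries: [(1, 4), (15, -10), (16, -1)]
Squares: [16, 100, 1]
||x||_2^2 = sum = 117.

117


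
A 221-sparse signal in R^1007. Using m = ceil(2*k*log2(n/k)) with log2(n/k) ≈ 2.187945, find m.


log2(n/k) = log2(1007/221) ≈ 2.187945.
2*k*log2(n/k) ≈ 2*221*2.187945 = 967.07169.
m = ceil(967.07169) = 968.

968


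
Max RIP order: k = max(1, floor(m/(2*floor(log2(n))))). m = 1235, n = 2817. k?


floor(log2(2817)) = 11.
2*11 = 22.
m/(2*floor(log2(n))) = 1235/22 ≈ 56.1364.
floor = 56.
k = max(1, 56) = 56.

56


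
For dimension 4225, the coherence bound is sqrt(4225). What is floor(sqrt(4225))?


65^2 = 4225 <= 4225 < 4356 = 66^2, so 65 <= sqrt(4225) < 66.
floor(sqrt(4225)) = 65.

65


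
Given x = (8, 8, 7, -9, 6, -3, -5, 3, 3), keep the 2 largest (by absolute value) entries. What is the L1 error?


Sorted |x_i| descending: [9, 8, 8, 7, 6, 5, 3, 3, 3]
Keep top 2: [9, 8]
Tail entries: [8, 7, 6, 5, 3, 3, 3]
L1 error = sum of tail = 35.

35


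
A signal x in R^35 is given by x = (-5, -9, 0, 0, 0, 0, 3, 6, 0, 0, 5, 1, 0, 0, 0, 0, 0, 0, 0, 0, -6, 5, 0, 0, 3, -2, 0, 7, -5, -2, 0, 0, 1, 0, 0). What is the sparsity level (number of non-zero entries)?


Non-zero positions: [0, 1, 6, 7, 10, 11, 20, 21, 24, 25, 27, 28, 29, 32].
Sparsity = 14.

14


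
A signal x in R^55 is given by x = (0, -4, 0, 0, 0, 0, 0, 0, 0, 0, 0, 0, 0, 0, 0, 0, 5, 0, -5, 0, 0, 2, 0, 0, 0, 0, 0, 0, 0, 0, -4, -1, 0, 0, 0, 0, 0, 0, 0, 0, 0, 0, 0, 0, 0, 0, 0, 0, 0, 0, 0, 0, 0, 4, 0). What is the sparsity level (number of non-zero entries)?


Non-zero positions: [1, 16, 18, 21, 30, 31, 53].
Sparsity = 7.

7


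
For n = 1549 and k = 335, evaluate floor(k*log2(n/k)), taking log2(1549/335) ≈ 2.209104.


log2(n/k) = log2(1549/335) ≈ 2.209104.
k*log2(n/k) ≈ 335*2.209104 = 740.04984.
floor(740.04984) = 740.

740


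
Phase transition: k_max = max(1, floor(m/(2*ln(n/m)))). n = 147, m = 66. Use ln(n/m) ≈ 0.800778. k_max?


n/m = 147/66 = 49/22.
ln(n/m) ≈ 0.800778.
2*ln(n/m) ≈ 1.601556.
m/(2*ln(n/m)) ≈ 66/1.601556 ≈ 41.2099.
floor = 41.
k_max = max(1, 41) = 41.

41


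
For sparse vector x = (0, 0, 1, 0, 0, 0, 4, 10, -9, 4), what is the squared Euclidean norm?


Non-zero entries: [(2, 1), (6, 4), (7, 10), (8, -9), (9, 4)]
Squares: [1, 16, 100, 81, 16]
||x||_2^2 = sum = 214.

214


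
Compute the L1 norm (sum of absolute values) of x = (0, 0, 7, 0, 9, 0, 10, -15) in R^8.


Non-zero entries: [(2, 7), (4, 9), (6, 10), (7, -15)]
Absolute values: [7, 9, 10, 15]
||x||_1 = sum = 41.

41


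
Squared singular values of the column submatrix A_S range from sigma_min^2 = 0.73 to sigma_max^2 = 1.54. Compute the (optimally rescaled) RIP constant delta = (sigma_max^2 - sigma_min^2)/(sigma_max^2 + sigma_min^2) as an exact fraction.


lambda_max - lambda_min = 1.54 - 0.73 = 0.81.
lambda_max + lambda_min = 1.54 + 0.73 = 2.27.
delta = 0.81/2.27 = 81/227.

81/227


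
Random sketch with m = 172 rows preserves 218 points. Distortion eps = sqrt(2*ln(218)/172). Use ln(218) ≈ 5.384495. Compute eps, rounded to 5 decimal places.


ln(218) ≈ 5.384495.
2*ln(N)/m ≈ 2*5.384495/172 ≈ 0.06261041.
eps = sqrt(0.06261041) ≈ 0.2502207 ≈ 0.25022.

0.25022


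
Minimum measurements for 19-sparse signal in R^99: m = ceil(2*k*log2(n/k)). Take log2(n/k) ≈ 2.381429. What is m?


log2(n/k) = log2(99/19) ≈ 2.381429.
2*k*log2(n/k) ≈ 2*19*2.381429 = 90.494302.
m = ceil(90.494302) = 91.

91


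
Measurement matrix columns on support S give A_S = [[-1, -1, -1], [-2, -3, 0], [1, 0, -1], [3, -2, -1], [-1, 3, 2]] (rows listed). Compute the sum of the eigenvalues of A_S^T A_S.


Sum of eigenvalues of A_S^T A_S = trace(A_S^T A_S) = sum of squared column norms of A_S.
A_S^T A_S diagonal: [16, 23, 7].
trace = 16 + 23 + 7 = 46.

46


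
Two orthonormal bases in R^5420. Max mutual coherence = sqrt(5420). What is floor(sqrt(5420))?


73^2 = 5329 <= 5420 < 5476 = 74^2, so 73 <= sqrt(5420) < 74.
floor(sqrt(5420)) = 73.

73


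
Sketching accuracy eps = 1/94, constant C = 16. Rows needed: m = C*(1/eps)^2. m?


1/eps = 94.
(1/eps)^2 = 8836.
m = 16*8836 = 141376.

141376


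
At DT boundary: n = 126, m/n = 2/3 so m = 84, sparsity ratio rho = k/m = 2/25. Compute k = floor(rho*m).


m = 2/3*126 = 84.
rho = 2/25.
rho*m = 2/25*84 = 6.72.
k = floor(6.72) = 6.

6


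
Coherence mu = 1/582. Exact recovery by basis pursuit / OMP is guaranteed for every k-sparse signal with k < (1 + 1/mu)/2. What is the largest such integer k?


1/mu = 582.
1 + 1/mu = 583.
(1 + 1/mu)/2 = 291.5 is not an integer, so k_max = floor(291.5) = 291.

291


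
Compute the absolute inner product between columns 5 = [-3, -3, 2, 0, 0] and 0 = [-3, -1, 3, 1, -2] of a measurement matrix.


Inner product: -3*-3 + -3*-1 + 2*3 + 0*1 + 0*-2
Products: [9, 3, 6, 0, 0]
Sum = 18.
|dot| = 18.

18


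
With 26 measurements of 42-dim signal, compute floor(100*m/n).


100*m/n = 100*26/42 ≈ 61.9048.
floor = 61.

61


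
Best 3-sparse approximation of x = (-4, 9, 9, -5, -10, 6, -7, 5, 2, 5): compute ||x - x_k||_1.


Sorted |x_i| descending: [10, 9, 9, 7, 6, 5, 5, 5, 4, 2]
Keep top 3: [10, 9, 9]
Tail entries: [7, 6, 5, 5, 5, 4, 2]
L1 error = sum of tail = 34.

34


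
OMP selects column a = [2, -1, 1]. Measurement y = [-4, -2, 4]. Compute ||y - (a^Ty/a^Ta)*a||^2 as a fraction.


a^T a = 6.
a^T y = -2.
coeff = -2/6 = -1/3.
||r||^2 = 106/3.

106/3


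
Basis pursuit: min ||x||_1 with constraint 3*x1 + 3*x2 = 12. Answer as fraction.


Axis intercepts:
  x1 = 4, x2 = 0: L1 = 4
  x1 = 0, x2 = 4: L1 = 4
x* = (4, 0)
||x*||_1 = 4.

4


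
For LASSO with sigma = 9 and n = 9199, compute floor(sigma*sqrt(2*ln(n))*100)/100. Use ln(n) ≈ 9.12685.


ln(9199) ≈ 9.12685.
2*ln(n) ≈ 18.2537.
sqrt(2*ln(n)) ≈ sqrt(18.2537) ≈ 4.272435.
lambda ≈ 9*4.272435 = 38.451915.
floor(lambda*100)/100 = 38.45.

38.45


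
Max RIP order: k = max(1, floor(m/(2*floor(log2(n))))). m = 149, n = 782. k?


floor(log2(782)) = 9.
2*9 = 18.
m/(2*floor(log2(n))) = 149/18 ≈ 8.2778.
floor = 8.
k = max(1, 8) = 8.

8


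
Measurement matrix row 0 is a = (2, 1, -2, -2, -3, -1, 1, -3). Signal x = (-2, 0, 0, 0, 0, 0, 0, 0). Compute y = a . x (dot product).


Non-zero terms: ['2*-2']
Products: [-4]
y = sum = -4.

-4
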